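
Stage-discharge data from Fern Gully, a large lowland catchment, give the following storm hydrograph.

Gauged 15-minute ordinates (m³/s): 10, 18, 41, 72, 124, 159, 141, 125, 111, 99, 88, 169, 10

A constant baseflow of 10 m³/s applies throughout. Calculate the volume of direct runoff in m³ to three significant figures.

V ≈ 9.33 × 10^5 m³

Direct-runoff ordinates (Q − Q_b): 0.0, 8.0, 31.0, 62.0, 114.0, 149.0, 131.0, 115.0, 101.0, 89.0, 78.0, 159.0, 0.0 m³/s.
ΣQ_DR = 1037 m³/s.
With Δt = 0.25 h = 900 s, V = ΣQ_DR · Δt = 1037 × 900 = 9.33 × 10^5 m³.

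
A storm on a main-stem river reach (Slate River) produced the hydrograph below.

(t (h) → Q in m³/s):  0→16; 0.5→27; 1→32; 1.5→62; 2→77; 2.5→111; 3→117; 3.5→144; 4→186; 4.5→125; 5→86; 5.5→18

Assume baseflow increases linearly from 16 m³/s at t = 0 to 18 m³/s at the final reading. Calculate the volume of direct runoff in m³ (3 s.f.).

Direct-runoff ordinates (Q − Q_b): 0.00, 10.82, 15.64, 45.45, 60.27, 94.09, 99.91, 126.73, 168.55, 107.36, 68.18, 0.00 m³/s.
ΣQ_DR = 797.0 m³/s.
With Δt = 0.5 h = 1800 s, V = ΣQ_DR · Δt = 797.0 × 1800 = 1.43 × 10^6 m³.

V ≈ 1.43 × 10^6 m³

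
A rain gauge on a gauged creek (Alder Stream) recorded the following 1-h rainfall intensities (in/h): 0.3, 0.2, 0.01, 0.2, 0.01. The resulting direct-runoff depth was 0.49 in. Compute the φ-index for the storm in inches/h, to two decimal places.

Only the 3 blocks with intensity above φ contribute runoff: 0.3, 0.2, 0.2 in/h.
Σ(I−φ)·Δt = d  ⇒  (0.3+0.2+0.2 − 3φ)·1 = 0.49
φ = (0.7000 − 0.49/1) / 3 = 0.07 in/h.

φ ≈ 0.07 in/h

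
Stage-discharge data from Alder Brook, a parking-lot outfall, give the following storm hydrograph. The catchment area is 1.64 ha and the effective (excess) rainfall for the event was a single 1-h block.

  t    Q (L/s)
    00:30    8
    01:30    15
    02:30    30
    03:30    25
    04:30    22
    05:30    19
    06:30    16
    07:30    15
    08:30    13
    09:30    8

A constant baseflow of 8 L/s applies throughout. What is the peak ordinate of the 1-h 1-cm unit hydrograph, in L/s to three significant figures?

Direct runoff: 0.0, 7.0, 22.0, 17.0, 14.0, 11.0, 8.0, 7.0, 5.0, 0.0 L/s; ΣQ_DR = 91.00 L/s, peak = 22.0 L/s.
Runoff depth d = ΣQ_DR·Δt / A = 91.00 × 3600 / (1.64 ha) = 19.98 mm.
The 1-cm UH is the DRH scaled by (10 mm)/d, so U_p = 22.0 × 10/19.98 = 11.0 L/s.

U_p ≈ 11.0 L/s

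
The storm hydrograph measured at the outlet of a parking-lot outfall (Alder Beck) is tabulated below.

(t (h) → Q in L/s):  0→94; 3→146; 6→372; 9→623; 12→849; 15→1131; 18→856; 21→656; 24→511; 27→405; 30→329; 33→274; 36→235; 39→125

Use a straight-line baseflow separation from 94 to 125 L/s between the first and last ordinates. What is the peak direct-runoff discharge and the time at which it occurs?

Q_p = 1025.08 L/s at t = 15 h

Subtracting baseflow gives direct-runoff ordinates: 0.00, 49.62, 273.23, 521.85, 745.46, 1025.08, 747.69, 545.31, 397.92, 289.54, 211.15, 153.77, 112.38, 0.00 L/s.
The maximum is 1025.08 L/s, occurring at the reading for t = 15 h.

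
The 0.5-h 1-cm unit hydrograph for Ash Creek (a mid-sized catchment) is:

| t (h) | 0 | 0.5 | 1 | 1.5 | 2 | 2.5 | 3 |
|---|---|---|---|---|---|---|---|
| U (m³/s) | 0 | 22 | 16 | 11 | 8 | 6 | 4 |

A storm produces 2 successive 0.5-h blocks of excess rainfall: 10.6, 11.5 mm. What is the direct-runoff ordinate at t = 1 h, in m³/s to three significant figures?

Q ≈ 42.3 m³/s

By discrete convolution, Q_j = Σ (P_i / 10 mm) · U_{j−i}.
At t = 1 h (j=2): Q = (10.6/10)·16 + (11.5/10)·22 = 42.3 m³/s.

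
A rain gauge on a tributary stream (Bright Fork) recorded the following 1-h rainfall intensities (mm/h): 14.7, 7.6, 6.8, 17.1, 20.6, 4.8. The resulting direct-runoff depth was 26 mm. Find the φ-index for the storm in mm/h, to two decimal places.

φ ≈ 8.80 mm/h

Only the 3 blocks with intensity above φ contribute runoff: 14.7, 17.1, 20.6 mm/h.
Σ(I−φ)·Δt = d  ⇒  (14.7+17.1+20.6 − 3φ)·1 = 26
φ = (52.40 − 26/1) / 3 = 8.80 mm/h.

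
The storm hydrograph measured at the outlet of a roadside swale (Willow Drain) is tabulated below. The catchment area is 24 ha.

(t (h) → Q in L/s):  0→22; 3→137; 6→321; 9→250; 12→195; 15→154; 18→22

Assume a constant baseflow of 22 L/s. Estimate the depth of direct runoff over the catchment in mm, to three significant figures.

d ≈ 42.6 mm

Direct runoff: 0.0, 115.0, 299.0, 228.0, 173.0, 132.0, 0.0 L/s; ΣQ_DR = 947.0 L/s.
V = ΣQ_DR · Δt = 947.0 × 10800 s = 1.023 × 10^7 L.
Over A = 24 ha, depth = V / A = 42.6 mm.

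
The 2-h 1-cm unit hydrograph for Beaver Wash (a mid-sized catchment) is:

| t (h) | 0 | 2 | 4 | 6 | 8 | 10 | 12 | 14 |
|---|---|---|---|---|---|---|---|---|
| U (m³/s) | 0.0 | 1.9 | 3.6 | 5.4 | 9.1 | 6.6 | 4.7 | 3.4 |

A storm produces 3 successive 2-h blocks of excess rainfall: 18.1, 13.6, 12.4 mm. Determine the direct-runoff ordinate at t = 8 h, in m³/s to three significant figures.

By discrete convolution, Q_j = Σ (P_i / 10 mm) · U_{j−i}.
At t = 8 h (j=4): Q = (18.1/10)·9.1 + (13.6/10)·5.4 + (12.4/10)·3.6 = 28.3 m³/s.

Q ≈ 28.3 m³/s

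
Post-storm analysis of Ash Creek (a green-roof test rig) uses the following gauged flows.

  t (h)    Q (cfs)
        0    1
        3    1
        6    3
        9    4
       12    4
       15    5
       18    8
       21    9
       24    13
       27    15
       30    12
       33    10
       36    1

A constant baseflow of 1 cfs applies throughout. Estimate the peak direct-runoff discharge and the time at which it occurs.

Subtracting baseflow gives direct-runoff ordinates: 0.0, 0.0, 2.0, 3.0, 3.0, 4.0, 7.0, 8.0, 12.0, 14.0, 11.0, 9.0, 0.0 cfs.
The maximum is 14.0 cfs, occurring at the reading for t = 27 h.

Q_p = 14.0 cfs at t = 27 h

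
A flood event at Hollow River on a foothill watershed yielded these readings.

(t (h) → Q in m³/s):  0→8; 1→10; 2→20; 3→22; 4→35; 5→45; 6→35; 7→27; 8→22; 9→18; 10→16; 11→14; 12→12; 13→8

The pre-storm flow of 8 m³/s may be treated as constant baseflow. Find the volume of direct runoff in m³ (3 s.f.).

V ≈ 6.48 × 10^5 m³

Direct-runoff ordinates (Q − Q_b): 0.0, 2.0, 12.0, 14.0, 27.0, 37.0, 27.0, 19.0, 14.0, 10.0, 8.0, 6.0, 4.0, 0.0 m³/s.
ΣQ_DR = 180.0 m³/s.
With Δt = 1 h = 3600 s, V = ΣQ_DR · Δt = 180.0 × 3600 = 6.48 × 10^5 m³.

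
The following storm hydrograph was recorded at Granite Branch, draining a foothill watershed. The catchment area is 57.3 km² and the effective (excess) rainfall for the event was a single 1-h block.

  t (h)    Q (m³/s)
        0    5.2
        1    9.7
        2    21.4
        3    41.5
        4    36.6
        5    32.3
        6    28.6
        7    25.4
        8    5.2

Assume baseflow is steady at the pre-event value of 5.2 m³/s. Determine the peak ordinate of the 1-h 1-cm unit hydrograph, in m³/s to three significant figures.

U_p ≈ 36.3 m³/s

Direct runoff: 0.0, 4.5, 16.2, 36.3, 31.4, 27.1, 23.4, 20.2, 0.0 m³/s; ΣQ_DR = 159.1 m³/s, peak = 36.3 m³/s.
Runoff depth d = ΣQ_DR·Δt / A = 159.1 × 3600 / (57.3 km²) = 9.996 mm.
The 1-cm UH is the DRH scaled by (10 mm)/d, so U_p = 36.3 × 10/9.996 = 36.3 m³/s.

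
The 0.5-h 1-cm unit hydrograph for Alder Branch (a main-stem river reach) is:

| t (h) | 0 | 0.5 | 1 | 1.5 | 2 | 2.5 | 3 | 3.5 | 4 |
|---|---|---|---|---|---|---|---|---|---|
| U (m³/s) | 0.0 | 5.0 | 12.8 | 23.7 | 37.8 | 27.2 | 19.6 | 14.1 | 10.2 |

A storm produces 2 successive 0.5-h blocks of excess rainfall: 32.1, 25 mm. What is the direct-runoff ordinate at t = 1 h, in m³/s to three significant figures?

By discrete convolution, Q_j = Σ (P_i / 10 mm) · U_{j−i}.
At t = 1 h (j=2): Q = (32.1/10)·12.8 + (25/10)·5.0 = 53.6 m³/s.

Q ≈ 53.6 m³/s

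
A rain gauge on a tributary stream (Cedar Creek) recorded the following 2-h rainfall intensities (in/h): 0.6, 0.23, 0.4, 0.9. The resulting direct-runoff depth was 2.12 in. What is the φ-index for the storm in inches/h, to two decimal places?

φ ≈ 0.28 in/h

Only the 3 blocks with intensity above φ contribute runoff: 0.6, 0.4, 0.9 in/h.
Σ(I−φ)·Δt = d  ⇒  (0.6+0.4+0.9 − 3φ)·2 = 2.12
φ = (1.900 − 2.12/2) / 3 = 0.28 in/h.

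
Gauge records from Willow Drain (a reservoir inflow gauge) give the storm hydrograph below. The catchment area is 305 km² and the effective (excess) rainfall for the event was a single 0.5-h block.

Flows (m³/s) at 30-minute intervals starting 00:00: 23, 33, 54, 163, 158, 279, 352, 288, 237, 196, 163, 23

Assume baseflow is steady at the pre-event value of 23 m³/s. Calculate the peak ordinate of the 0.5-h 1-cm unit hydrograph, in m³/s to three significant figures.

U_p ≈ 329 m³/s

Direct runoff: 0.0, 10.0, 31.0, 140.0, 135.0, 256.0, 329.0, 265.0, 214.0, 173.0, 140.0, 0.0 m³/s; ΣQ_DR = 1693 m³/s, peak = 329.0 m³/s.
Runoff depth d = ΣQ_DR·Δt / A = 1693 × 1800 / (305 km²) = 9.991 mm.
The 1-cm UH is the DRH scaled by (10 mm)/d, so U_p = 329.0 × 10/9.991 = 329 m³/s.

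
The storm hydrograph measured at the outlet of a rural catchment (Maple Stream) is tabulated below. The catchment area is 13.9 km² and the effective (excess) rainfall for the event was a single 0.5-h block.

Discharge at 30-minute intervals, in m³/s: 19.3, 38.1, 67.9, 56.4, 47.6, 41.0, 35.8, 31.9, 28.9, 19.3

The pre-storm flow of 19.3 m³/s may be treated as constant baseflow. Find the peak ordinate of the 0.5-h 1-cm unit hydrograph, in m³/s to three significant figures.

U_p ≈ 19.4 m³/s

Direct runoff: 0.0, 18.8, 48.6, 37.1, 28.3, 21.7, 16.5, 12.6, 9.6, 0.0 m³/s; ΣQ_DR = 193.2 m³/s, peak = 48.6 m³/s.
Runoff depth d = ΣQ_DR·Δt / A = 193.2 × 1800 / (13.9 km²) = 25.02 mm.
The 1-cm UH is the DRH scaled by (10 mm)/d, so U_p = 48.6 × 10/25.02 = 19.4 m³/s.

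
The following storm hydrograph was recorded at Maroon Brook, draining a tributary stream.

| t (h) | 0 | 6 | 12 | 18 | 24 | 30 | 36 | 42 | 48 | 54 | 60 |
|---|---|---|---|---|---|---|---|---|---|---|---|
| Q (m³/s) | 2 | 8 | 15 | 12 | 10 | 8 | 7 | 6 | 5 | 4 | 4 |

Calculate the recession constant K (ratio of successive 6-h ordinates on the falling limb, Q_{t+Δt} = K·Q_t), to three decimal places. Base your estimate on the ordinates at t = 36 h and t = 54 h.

Using the recession-limb readings at t = 36 h and t = 54 h: Q falls from 7 to 4 m³/s over 3 intervals.
K = (Q₂/Q₁)^(1/3) = (4/7)^(1/3) = 0.830.

K ≈ 0.830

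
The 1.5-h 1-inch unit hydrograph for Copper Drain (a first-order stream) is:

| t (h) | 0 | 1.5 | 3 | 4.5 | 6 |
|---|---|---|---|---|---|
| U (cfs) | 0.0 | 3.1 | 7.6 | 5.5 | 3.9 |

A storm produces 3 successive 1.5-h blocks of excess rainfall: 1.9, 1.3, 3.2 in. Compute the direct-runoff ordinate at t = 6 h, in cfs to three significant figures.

By discrete convolution, Q_j = Σ (P_i / 1 in) · U_{j−i}.
At t = 6 h (j=4): Q = (1.9/1)·3.9 + (1.3/1)·5.5 + (3.2/1)·7.6 = 38.9 cfs.

Q ≈ 38.9 cfs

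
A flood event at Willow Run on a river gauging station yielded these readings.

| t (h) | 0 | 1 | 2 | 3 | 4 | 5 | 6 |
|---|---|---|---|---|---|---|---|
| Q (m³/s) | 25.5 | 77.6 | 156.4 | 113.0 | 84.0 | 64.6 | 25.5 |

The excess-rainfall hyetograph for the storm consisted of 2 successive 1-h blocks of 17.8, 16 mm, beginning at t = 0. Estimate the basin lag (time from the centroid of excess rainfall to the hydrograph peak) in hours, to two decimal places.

t_L ≈ 1.03 h

Centroid of excess rainfall: t_c = Σ P_i·t̄_i / ΣP_i = 0.9734 h (block centres at 0.5, 1.5 h).
Hydrograph peak occurs at t = 2 h, so basin lag t_L = 2 − 0.9734 = 1.03 h.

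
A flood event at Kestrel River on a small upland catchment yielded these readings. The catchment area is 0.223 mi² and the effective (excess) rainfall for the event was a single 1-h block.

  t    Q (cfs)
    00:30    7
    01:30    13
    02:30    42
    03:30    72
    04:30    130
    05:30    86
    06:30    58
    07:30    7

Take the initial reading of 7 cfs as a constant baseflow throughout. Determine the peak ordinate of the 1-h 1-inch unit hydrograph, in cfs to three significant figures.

U_p ≈ 49.3 cfs

Direct runoff: 0.0, 6.0, 35.0, 65.0, 123.0, 79.0, 51.0, 0.0 cfs; ΣQ_DR = 359.0 cfs, peak = 123.0 cfs.
Runoff depth d = ΣQ_DR·Δt / A = 359.0 × 3600 / (0.223 mi²) = 2.495 in.
The 1-inch UH is the DRH scaled by (1 in)/d, so U_p = 123.0 × 1/2.495 = 49.3 cfs.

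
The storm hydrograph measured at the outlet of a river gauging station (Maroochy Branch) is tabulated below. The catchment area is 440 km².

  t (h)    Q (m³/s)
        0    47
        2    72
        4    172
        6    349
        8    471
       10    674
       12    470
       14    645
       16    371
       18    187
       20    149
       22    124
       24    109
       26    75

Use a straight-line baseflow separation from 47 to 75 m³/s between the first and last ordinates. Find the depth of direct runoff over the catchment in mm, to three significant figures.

d ≈ 50.1 mm

Direct runoff: 0.00, 22.85, 120.69, 295.54, 415.38, 616.23, 410.08, 582.92, 306.77, 120.62, 80.46, 53.31, 36.15, 0.00 m³/s; ΣQ_DR = 3061 m³/s.
V = ΣQ_DR · Δt = 3061 × 7200 s = 2.204 × 10^7 m³.
Over A = 440 km², depth = V / A = 50.1 mm.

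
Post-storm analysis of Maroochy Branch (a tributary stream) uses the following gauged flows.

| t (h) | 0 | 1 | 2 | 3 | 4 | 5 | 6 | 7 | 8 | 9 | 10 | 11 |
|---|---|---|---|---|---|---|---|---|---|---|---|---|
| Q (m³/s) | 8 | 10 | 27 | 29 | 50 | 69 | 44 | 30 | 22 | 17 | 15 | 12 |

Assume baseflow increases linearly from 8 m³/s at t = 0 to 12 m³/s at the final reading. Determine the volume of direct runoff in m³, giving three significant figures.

V ≈ 7.67 × 10^5 m³

Direct-runoff ordinates (Q − Q_b): 0.00, 1.64, 18.27, 19.91, 40.55, 59.18, 33.82, 19.45, 11.09, 5.73, 3.36, 0.00 m³/s.
ΣQ_DR = 213.0 m³/s.
With Δt = 1 h = 3600 s, V = ΣQ_DR · Δt = 213.0 × 3600 = 7.67 × 10^5 m³.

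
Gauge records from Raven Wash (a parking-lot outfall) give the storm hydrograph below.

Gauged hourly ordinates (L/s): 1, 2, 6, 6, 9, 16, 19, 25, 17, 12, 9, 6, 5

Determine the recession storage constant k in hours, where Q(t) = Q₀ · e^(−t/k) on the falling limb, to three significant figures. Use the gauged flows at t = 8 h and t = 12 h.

On the falling limb, Q drops from 17 to 5 L/s between t = 8 h and t = 12 h (Δt = 4 h).
k = −Δt / ln(Q₂/Q₁) = −4 / ln(5/17) = 3.27 h.

k ≈ 3.27 h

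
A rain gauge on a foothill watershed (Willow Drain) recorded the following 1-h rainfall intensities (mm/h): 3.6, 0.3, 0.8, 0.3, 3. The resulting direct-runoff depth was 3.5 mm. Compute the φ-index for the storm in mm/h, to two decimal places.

Only the 2 blocks with intensity above φ contribute runoff: 3.6, 3 mm/h.
Σ(I−φ)·Δt = d  ⇒  (3.6+3 − 2φ)·1 = 3.5
φ = (6.600 − 3.5/1) / 2 = 1.55 mm/h.

φ ≈ 1.55 mm/h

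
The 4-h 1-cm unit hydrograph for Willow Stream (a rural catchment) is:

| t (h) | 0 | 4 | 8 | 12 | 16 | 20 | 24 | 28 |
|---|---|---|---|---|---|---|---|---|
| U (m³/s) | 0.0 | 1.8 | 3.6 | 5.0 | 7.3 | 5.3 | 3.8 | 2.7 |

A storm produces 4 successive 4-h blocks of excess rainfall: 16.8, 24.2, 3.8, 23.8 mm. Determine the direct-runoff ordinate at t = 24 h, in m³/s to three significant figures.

By discrete convolution, Q_j = Σ (P_i / 10 mm) · U_{j−i}.
At t = 24 h (j=6): Q = (16.8/10)·3.8 + (24.2/10)·5.3 + (3.8/10)·7.3 + (23.8/10)·5.0 = 33.9 m³/s.

Q ≈ 33.9 m³/s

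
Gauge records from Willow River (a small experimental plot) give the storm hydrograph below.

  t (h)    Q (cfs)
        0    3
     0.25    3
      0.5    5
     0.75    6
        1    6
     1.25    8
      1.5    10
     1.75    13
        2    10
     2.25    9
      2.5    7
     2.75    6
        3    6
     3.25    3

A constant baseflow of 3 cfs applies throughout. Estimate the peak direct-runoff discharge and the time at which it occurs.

Q_p = 10.0 cfs at t = 1.75 h

Subtracting baseflow gives direct-runoff ordinates: 0.0, 0.0, 2.0, 3.0, 3.0, 5.0, 7.0, 10.0, 7.0, 6.0, 4.0, 3.0, 3.0, 0.0 cfs.
The maximum is 10.0 cfs, occurring at the reading for t = 1.75 h.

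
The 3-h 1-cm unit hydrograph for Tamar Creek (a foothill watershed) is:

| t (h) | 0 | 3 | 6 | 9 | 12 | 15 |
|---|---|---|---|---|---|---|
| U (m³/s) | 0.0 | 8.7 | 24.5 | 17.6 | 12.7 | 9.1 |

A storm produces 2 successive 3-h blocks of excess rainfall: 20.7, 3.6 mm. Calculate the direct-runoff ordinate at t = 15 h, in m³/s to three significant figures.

Q ≈ 23.4 m³/s

By discrete convolution, Q_j = Σ (P_i / 10 mm) · U_{j−i}.
At t = 15 h (j=5): Q = (20.7/10)·9.1 + (3.6/10)·12.7 = 23.4 m³/s.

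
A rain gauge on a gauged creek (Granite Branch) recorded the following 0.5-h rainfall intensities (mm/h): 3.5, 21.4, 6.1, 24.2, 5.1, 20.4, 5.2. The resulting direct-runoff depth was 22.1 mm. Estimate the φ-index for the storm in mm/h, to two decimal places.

Only the 3 blocks with intensity above φ contribute runoff: 21.4, 24.2, 20.4 mm/h.
Σ(I−φ)·Δt = d  ⇒  (21.4+24.2+20.4 − 3φ)·0.5 = 22.1
φ = (66.00 − 22.1/0.5) / 3 = 7.27 mm/h.

φ ≈ 7.27 mm/h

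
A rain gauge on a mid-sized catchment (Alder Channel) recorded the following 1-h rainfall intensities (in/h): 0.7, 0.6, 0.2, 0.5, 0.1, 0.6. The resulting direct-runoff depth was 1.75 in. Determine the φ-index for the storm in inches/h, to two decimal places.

Only the 5 blocks with intensity above φ contribute runoff: 0.7, 0.6, 0.2, 0.5, 0.6 in/h.
Σ(I−φ)·Δt = d  ⇒  (0.7+0.6+0.2+0.5+0.6 − 5φ)·1 = 1.75
φ = (2.600 − 1.75/1) / 5 = 0.17 in/h.

φ ≈ 0.17 in/h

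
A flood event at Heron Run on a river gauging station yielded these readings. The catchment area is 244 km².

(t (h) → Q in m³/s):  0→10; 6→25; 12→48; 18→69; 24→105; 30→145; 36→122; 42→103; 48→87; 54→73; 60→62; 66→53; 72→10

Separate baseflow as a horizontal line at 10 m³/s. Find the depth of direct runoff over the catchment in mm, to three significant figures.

d ≈ 69.2 mm

Direct runoff: 0.0, 15.0, 38.0, 59.0, 95.0, 135.0, 112.0, 93.0, 77.0, 63.0, 52.0, 43.0, 0.0 m³/s; ΣQ_DR = 782.0 m³/s.
V = ΣQ_DR · Δt = 782.0 × 21600 s = 1.689 × 10^7 m³.
Over A = 244 km², depth = V / A = 69.2 mm.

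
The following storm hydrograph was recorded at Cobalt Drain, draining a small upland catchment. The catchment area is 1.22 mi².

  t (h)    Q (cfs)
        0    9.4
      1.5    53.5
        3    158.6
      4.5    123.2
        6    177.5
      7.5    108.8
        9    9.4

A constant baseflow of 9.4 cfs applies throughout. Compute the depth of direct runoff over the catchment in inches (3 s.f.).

d ≈ 1.09 in

Direct runoff: 0.0, 44.1, 149.2, 113.8, 168.1, 99.4, 0.0 cfs; ΣQ_DR = 574.6 cfs.
V = ΣQ_DR · Δt = 574.6 × 5400 s = 3.103 × 10^6 ft³.
Over A = 1.22 mi², depth = V / A = 1.09 in.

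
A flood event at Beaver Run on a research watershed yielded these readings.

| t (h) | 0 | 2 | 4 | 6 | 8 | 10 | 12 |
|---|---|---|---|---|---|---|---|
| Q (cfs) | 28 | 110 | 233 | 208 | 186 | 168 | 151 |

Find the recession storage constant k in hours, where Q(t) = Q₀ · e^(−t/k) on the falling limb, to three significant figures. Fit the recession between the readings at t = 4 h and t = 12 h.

On the falling limb, Q drops from 233 to 151 cfs between t = 4 h and t = 12 h (Δt = 8 h).
k = −Δt / ln(Q₂/Q₁) = −8 / ln(151/233) = 18.4 h.

k ≈ 18.4 h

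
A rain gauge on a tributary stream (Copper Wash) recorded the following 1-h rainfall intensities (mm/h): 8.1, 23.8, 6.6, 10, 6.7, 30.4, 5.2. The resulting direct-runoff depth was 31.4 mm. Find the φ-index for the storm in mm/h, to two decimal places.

Only the 2 blocks with intensity above φ contribute runoff: 23.8, 30.4 mm/h.
Σ(I−φ)·Δt = d  ⇒  (23.8+30.4 − 2φ)·1 = 31.4
φ = (54.20 − 31.4/1) / 2 = 11.40 mm/h.

φ ≈ 11.40 mm/h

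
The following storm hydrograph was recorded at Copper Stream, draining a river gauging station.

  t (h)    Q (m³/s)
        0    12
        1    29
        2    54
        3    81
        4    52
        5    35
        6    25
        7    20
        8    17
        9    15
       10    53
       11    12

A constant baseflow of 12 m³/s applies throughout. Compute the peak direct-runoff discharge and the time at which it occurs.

Q_p = 69.0 m³/s at t = 3 h

Subtracting baseflow gives direct-runoff ordinates: 0.0, 17.0, 42.0, 69.0, 40.0, 23.0, 13.0, 8.0, 5.0, 3.0, 41.0, 0.0 m³/s.
The maximum is 69.0 m³/s, occurring at the reading for t = 3 h.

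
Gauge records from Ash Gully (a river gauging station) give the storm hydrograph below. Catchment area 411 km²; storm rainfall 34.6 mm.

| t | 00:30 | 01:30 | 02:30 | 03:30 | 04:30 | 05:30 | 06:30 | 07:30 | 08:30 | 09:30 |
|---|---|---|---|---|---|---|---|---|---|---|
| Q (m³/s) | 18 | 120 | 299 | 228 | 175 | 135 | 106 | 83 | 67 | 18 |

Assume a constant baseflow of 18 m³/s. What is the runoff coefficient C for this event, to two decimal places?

ΣQ_DR = 1069 m³/s; V = ΣQ_DR·Δt = 3.848 × 10^6 m³.
Runoff depth d = V / A = 9.364 mm.
C = d / P = 9.364 / 34.6 = 0.27.

C ≈ 0.27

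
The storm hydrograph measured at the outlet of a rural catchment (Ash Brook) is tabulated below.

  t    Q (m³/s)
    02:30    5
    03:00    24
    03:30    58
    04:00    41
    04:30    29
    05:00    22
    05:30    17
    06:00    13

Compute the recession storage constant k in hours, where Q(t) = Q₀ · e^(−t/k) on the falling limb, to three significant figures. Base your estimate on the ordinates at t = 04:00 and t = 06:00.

On the falling limb, Q drops from 41 to 13 m³/s between t = 04:00 and t = 06:00 (Δt = 2 h).
k = −Δt / ln(Q₂/Q₁) = −2 / ln(13/41) = 1.74 h.

k ≈ 1.74 h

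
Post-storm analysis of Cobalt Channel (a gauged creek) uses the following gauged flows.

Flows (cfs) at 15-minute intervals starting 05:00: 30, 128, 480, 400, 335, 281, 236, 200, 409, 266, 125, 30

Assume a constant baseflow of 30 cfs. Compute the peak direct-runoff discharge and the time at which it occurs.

Subtracting baseflow gives direct-runoff ordinates: 0.0, 98.0, 450.0, 370.0, 305.0, 251.0, 206.0, 170.0, 379.0, 236.0, 95.0, 0.0 cfs.
The maximum is 450.0 cfs, occurring at the reading for t = 05:30.

Q_p = 450.0 cfs at t = 05:30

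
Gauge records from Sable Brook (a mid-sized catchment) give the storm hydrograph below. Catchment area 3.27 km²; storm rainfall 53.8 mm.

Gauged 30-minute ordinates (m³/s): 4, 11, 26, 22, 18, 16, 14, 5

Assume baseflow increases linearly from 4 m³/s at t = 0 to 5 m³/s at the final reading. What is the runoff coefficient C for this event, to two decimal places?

ΣQ_DR = 80.00 m³/s; V = ΣQ_DR·Δt = 1.440 × 10^5 m³.
Runoff depth d = V / A = 44.04 mm.
C = d / P = 44.04 / 53.8 = 0.82.

C ≈ 0.82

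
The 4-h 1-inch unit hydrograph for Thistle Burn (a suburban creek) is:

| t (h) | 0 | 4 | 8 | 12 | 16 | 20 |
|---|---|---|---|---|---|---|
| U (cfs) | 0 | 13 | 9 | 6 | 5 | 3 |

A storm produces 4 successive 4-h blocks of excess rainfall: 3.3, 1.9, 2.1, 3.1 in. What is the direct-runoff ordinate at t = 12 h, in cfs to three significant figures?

Q ≈ 64.2 cfs

By discrete convolution, Q_j = Σ (P_i / 1 in) · U_{j−i}.
At t = 12 h (j=3): Q = (3.3/1)·6 + (1.9/1)·9 + (2.1/1)·13 + (3.1/1)·0 = 64.2 cfs.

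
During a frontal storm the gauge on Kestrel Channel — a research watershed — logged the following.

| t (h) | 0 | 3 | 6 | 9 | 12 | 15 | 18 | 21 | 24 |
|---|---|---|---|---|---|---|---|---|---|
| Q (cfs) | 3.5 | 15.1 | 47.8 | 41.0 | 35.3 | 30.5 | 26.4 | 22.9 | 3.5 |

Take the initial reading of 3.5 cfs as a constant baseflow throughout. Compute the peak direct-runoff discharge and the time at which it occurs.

Q_p = 44.3 cfs at t = 6 h

Subtracting baseflow gives direct-runoff ordinates: 0.0, 11.6, 44.3, 37.5, 31.8, 27.0, 22.9, 19.4, 0.0 cfs.
The maximum is 44.3 cfs, occurring at the reading for t = 6 h.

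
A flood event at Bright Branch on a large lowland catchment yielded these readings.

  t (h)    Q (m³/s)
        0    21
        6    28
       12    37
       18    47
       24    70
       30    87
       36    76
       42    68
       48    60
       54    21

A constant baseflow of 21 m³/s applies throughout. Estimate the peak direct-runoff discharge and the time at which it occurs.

Subtracting baseflow gives direct-runoff ordinates: 0.0, 7.0, 16.0, 26.0, 49.0, 66.0, 55.0, 47.0, 39.0, 0.0 m³/s.
The maximum is 66.0 m³/s, occurring at the reading for t = 30 h.

Q_p = 66.0 m³/s at t = 30 h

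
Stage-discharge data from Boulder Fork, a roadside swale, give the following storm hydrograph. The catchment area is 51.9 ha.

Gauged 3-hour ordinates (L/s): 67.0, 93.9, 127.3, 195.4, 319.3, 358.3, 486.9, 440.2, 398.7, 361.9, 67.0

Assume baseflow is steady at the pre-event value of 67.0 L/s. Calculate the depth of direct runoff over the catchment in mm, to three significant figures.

d ≈ 45.3 mm

Direct runoff: 0.0, 26.9, 60.3, 128.4, 252.3, 291.3, 419.9, 373.2, 331.7, 294.9, 0.0 L/s; ΣQ_DR = 2179 L/s.
V = ΣQ_DR · Δt = 2179 × 10800 s = 2.353 × 10^7 L.
Over A = 51.9 ha, depth = V / A = 45.3 mm.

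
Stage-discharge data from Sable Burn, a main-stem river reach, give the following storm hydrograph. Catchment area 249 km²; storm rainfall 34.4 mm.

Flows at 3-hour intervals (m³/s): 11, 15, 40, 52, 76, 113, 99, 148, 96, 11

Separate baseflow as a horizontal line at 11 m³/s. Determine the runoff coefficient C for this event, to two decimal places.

C ≈ 0.69

ΣQ_DR = 551.0 m³/s; V = ΣQ_DR·Δt = 5.951 × 10^6 m³.
Runoff depth d = V / A = 23.90 mm.
C = d / P = 23.90 / 34.4 = 0.69.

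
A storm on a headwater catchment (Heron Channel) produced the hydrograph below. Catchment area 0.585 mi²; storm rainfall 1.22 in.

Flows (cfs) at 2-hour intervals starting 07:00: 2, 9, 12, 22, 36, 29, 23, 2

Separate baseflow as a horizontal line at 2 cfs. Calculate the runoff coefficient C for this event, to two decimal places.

C ≈ 0.52

ΣQ_DR = 119.0 cfs; V = ΣQ_DR·Δt = 8.568 × 10^5 ft³.
Runoff depth d = V / A = 0.6304 in.
C = d / P = 0.6304 / 1.22 = 0.52.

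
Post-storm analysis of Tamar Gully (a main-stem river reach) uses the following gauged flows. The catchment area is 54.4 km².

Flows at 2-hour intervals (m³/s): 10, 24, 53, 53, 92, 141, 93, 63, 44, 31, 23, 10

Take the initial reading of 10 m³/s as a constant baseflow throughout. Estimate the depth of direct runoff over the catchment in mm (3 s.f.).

Direct runoff: 0.0, 14.0, 43.0, 43.0, 82.0, 131.0, 83.0, 53.0, 34.0, 21.0, 13.0, 0.0 m³/s; ΣQ_DR = 517.0 m³/s.
V = ΣQ_DR · Δt = 517.0 × 7200 s = 3.722 × 10^6 m³.
Over A = 54.4 km², depth = V / A = 68.4 mm.

d ≈ 68.4 mm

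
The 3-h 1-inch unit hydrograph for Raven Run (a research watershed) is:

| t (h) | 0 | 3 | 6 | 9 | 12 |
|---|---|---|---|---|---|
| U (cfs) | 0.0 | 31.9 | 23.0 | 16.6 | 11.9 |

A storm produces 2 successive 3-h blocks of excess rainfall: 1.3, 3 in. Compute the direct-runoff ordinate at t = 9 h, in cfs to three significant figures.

Q ≈ 90.6 cfs

By discrete convolution, Q_j = Σ (P_i / 1 in) · U_{j−i}.
At t = 9 h (j=3): Q = (1.3/1)·16.6 + (3/1)·23.0 = 90.6 cfs.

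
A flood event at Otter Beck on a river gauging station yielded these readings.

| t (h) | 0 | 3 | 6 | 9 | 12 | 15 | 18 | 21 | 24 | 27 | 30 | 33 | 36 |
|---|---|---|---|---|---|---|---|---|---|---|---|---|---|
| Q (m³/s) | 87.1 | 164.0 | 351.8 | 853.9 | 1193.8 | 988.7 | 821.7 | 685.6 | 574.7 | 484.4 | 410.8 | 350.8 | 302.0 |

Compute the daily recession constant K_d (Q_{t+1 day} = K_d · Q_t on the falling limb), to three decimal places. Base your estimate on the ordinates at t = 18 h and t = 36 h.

K_d ≈ 0.263

Between t = 18 h and t = 36 h the flow falls from 821.7 to 302.0 m³/s over 6×3 h = 18 h.
Per-interval ratio K = (302.0/821.7)^(1/6) = 0.8463; K_d = K^(24/3) = 0.263.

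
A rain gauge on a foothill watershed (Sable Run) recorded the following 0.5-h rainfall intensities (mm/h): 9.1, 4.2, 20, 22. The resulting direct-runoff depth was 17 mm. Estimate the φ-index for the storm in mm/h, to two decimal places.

φ ≈ 5.70 mm/h

Only the 3 blocks with intensity above φ contribute runoff: 9.1, 20, 22 mm/h.
Σ(I−φ)·Δt = d  ⇒  (9.1+20+22 − 3φ)·0.5 = 17
φ = (51.10 − 17/0.5) / 3 = 5.70 mm/h.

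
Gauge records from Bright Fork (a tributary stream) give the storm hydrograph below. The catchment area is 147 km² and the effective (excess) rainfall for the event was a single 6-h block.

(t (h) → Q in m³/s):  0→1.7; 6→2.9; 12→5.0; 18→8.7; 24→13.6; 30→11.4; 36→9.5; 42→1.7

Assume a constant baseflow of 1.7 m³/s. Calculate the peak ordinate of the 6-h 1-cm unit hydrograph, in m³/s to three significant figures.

U_p ≈ 19.8 m³/s

Direct runoff: 0.0, 1.2, 3.3, 7.0, 11.9, 9.7, 7.8, 0.0 m³/s; ΣQ_DR = 40.90 m³/s, peak = 11.9 m³/s.
Runoff depth d = ΣQ_DR·Δt / A = 40.90 × 21600 / (147 km²) = 6.010 mm.
The 1-cm UH is the DRH scaled by (10 mm)/d, so U_p = 11.9 × 10/6.010 = 19.8 m³/s.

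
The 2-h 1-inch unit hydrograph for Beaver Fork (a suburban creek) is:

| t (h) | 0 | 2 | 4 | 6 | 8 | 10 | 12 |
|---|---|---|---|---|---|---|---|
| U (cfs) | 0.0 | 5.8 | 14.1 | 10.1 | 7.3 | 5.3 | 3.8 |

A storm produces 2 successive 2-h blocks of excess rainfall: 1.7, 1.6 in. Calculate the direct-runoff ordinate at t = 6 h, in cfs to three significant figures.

Q ≈ 39.7 cfs

By discrete convolution, Q_j = Σ (P_i / 1 in) · U_{j−i}.
At t = 6 h (j=3): Q = (1.7/1)·10.1 + (1.6/1)·14.1 = 39.7 cfs.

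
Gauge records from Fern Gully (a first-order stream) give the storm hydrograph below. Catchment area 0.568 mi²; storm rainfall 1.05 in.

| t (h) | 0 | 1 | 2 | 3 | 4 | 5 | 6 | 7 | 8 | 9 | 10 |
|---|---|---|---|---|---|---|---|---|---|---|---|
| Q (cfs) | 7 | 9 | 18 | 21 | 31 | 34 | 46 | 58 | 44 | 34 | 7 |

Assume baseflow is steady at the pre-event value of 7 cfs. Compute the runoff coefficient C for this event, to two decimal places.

C ≈ 0.60

ΣQ_DR = 232.0 cfs; V = ΣQ_DR·Δt = 8.352 × 10^5 ft³.
Runoff depth d = V / A = 0.6329 in.
C = d / P = 0.6329 / 1.05 = 0.60.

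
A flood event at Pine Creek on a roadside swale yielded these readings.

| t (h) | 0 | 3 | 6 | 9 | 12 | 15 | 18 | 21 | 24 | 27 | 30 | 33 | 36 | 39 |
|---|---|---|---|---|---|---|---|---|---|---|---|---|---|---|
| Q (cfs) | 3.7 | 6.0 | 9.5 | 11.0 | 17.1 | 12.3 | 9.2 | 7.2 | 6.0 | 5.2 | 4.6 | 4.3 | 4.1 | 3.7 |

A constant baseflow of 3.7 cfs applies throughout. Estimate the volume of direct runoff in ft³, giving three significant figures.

V ≈ 5.63 × 10^5 ft³

Direct-runoff ordinates (Q − Q_b): 0.0, 2.3, 5.8, 7.3, 13.4, 8.6, 5.5, 3.5, 2.3, 1.5, 0.9, 0.6, 0.4, 0.0 cfs.
ΣQ_DR = 52.10 cfs.
With Δt = 3 h = 10800 s, V = ΣQ_DR · Δt = 52.10 × 10800 = 5.63 × 10^5 ft³.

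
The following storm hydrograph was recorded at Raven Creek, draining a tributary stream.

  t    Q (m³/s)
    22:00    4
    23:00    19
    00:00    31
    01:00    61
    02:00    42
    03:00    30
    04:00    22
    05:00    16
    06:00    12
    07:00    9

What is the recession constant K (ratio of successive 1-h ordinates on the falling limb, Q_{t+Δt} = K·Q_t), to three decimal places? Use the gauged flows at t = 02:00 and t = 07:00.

Using the recession-limb readings at t = 02:00 and t = 07:00: Q falls from 42 to 9 m³/s over 5 intervals.
K = (Q₂/Q₁)^(1/5) = (9/42)^(1/5) = 0.735.

K ≈ 0.735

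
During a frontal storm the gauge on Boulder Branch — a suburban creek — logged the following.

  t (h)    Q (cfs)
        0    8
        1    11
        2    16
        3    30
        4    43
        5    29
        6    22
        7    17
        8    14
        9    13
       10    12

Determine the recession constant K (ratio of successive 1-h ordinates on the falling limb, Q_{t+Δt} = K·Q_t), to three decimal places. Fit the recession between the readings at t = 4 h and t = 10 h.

K ≈ 0.808

Using the recession-limb readings at t = 4 h and t = 10 h: Q falls from 43 to 12 cfs over 6 intervals.
K = (Q₂/Q₁)^(1/6) = (12/43)^(1/6) = 0.808.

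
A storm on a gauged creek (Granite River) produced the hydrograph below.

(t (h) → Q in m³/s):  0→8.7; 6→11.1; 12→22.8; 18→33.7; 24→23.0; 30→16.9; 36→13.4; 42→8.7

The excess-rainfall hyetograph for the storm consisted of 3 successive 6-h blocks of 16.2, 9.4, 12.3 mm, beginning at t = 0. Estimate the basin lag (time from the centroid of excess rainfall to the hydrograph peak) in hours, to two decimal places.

Centroid of excess rainfall: t_c = Σ P_i·t̄_i / ΣP_i = 8.3826 h (block centres at 3, 9, 15 h).
Hydrograph peak occurs at t = 18 h, so basin lag t_L = 18 − 8.3826 = 9.62 h.

t_L ≈ 9.62 h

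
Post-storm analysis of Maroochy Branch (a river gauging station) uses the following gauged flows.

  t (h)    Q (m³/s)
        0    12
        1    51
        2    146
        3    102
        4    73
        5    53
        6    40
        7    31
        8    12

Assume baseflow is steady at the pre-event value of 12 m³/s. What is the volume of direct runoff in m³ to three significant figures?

Direct-runoff ordinates (Q − Q_b): 0.0, 39.0, 134.0, 90.0, 61.0, 41.0, 28.0, 19.0, 0.0 m³/s.
ΣQ_DR = 412.0 m³/s.
With Δt = 1 h = 3600 s, V = ΣQ_DR · Δt = 412.0 × 3600 = 1.48 × 10^6 m³.

V ≈ 1.48 × 10^6 m³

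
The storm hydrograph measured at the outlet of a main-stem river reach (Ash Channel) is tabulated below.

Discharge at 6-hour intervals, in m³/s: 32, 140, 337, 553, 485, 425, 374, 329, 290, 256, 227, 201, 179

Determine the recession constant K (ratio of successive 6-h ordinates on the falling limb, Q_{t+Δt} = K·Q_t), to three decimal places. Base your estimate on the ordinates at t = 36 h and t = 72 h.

Using the recession-limb readings at t = 36 h and t = 72 h: Q falls from 374 to 179 m³/s over 6 intervals.
K = (Q₂/Q₁)^(1/6) = (179/374)^(1/6) = 0.884.

K ≈ 0.884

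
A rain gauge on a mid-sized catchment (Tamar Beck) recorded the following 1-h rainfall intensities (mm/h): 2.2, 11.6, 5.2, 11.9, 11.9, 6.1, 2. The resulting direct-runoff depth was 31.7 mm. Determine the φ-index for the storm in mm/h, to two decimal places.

φ ≈ 3.00 mm/h

Only the 5 blocks with intensity above φ contribute runoff: 11.6, 5.2, 11.9, 11.9, 6.1 mm/h.
Σ(I−φ)·Δt = d  ⇒  (11.6+5.2+11.9+11.9+6.1 − 5φ)·1 = 31.7
φ = (46.70 − 31.7/1) / 5 = 3.00 mm/h.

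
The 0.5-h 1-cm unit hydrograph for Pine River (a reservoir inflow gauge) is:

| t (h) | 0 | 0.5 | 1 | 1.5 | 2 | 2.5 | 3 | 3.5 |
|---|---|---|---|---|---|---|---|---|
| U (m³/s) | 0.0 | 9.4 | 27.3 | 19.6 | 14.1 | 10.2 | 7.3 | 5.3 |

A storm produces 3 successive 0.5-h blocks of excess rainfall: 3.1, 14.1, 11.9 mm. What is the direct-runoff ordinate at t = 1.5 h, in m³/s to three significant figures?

By discrete convolution, Q_j = Σ (P_i / 10 mm) · U_{j−i}.
At t = 1.5 h (j=3): Q = (3.1/10)·19.6 + (14.1/10)·27.3 + (11.9/10)·9.4 = 55.8 m³/s.

Q ≈ 55.8 m³/s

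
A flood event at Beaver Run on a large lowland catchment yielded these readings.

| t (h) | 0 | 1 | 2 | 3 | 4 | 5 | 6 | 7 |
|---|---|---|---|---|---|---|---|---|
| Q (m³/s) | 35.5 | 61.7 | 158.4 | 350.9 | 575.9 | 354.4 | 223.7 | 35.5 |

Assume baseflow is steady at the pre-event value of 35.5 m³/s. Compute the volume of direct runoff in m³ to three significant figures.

Direct-runoff ordinates (Q − Q_b): 0.0, 26.2, 122.9, 315.4, 540.4, 318.9, 188.2, 0.0 m³/s.
ΣQ_DR = 1512 m³/s.
With Δt = 1 h = 3600 s, V = ΣQ_DR · Δt = 1512 × 3600 = 5.44 × 10^6 m³.

V ≈ 5.44 × 10^6 m³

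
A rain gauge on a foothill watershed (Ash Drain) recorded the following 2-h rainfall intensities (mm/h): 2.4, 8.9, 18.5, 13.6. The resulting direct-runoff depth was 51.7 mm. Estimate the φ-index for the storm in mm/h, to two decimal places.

φ ≈ 5.05 mm/h

Only the 3 blocks with intensity above φ contribute runoff: 8.9, 18.5, 13.6 mm/h.
Σ(I−φ)·Δt = d  ⇒  (8.9+18.5+13.6 − 3φ)·2 = 51.7
φ = (41.00 − 51.7/2) / 3 = 5.05 mm/h.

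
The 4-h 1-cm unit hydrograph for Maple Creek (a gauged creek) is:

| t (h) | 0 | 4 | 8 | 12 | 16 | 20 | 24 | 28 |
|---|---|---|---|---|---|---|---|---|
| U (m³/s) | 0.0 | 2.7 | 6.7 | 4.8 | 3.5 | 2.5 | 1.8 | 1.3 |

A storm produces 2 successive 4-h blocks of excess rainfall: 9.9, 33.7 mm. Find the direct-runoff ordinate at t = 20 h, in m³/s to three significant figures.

By discrete convolution, Q_j = Σ (P_i / 10 mm) · U_{j−i}.
At t = 20 h (j=5): Q = (9.9/10)·2.5 + (33.7/10)·3.5 = 14.3 m³/s.

Q ≈ 14.3 m³/s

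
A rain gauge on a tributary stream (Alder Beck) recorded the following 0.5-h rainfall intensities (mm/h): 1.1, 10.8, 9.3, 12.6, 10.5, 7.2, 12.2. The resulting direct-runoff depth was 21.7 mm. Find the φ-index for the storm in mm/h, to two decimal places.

Only the 6 blocks with intensity above φ contribute runoff: 10.8, 9.3, 12.6, 10.5, 7.2, 12.2 mm/h.
Σ(I−φ)·Δt = d  ⇒  (10.8+9.3+12.6+10.5+7.2+12.2 − 6φ)·0.5 = 21.7
φ = (62.60 − 21.7/0.5) / 6 = 3.20 mm/h.

φ ≈ 3.20 mm/h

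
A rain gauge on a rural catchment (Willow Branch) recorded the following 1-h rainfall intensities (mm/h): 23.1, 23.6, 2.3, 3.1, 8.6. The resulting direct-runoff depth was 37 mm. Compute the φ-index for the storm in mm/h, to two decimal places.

Only the 3 blocks with intensity above φ contribute runoff: 23.1, 23.6, 8.6 mm/h.
Σ(I−φ)·Δt = d  ⇒  (23.1+23.6+8.6 − 3φ)·1 = 37
φ = (55.30 − 37/1) / 3 = 6.10 mm/h.

φ ≈ 6.10 mm/h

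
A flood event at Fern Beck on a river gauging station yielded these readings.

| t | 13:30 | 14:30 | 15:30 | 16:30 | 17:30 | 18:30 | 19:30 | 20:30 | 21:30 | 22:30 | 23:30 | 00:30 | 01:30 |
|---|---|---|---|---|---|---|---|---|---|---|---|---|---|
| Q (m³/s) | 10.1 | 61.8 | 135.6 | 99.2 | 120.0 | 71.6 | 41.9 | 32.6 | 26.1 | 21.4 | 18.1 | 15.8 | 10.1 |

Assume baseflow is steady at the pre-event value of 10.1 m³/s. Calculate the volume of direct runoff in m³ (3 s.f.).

V ≈ 1.92 × 10^6 m³

Direct-runoff ordinates (Q − Q_b): 0.0, 51.7, 125.5, 89.1, 109.9, 61.5, 31.8, 22.5, 16.0, 11.3, 8.0, 5.7, 0.0 m³/s.
ΣQ_DR = 533.0 m³/s.
With Δt = 1 h = 3600 s, V = ΣQ_DR · Δt = 533.0 × 3600 = 1.92 × 10^6 m³.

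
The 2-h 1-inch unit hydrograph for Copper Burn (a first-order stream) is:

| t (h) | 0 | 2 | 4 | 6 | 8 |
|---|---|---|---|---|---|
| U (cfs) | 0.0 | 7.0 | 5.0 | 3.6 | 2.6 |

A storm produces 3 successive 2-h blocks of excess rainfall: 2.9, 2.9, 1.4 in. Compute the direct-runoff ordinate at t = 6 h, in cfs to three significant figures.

Q ≈ 34.7 cfs

By discrete convolution, Q_j = Σ (P_i / 1 in) · U_{j−i}.
At t = 6 h (j=3): Q = (2.9/1)·3.6 + (2.9/1)·5.0 + (1.4/1)·7.0 = 34.7 cfs.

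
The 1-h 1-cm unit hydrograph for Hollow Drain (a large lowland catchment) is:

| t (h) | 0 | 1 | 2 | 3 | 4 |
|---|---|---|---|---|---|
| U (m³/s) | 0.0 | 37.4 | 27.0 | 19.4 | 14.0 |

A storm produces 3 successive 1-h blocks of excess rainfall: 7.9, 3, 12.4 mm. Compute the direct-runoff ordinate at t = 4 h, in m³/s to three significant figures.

Q ≈ 50.4 m³/s

By discrete convolution, Q_j = Σ (P_i / 10 mm) · U_{j−i}.
At t = 4 h (j=4): Q = (7.9/10)·14.0 + (3/10)·19.4 + (12.4/10)·27.0 = 50.4 m³/s.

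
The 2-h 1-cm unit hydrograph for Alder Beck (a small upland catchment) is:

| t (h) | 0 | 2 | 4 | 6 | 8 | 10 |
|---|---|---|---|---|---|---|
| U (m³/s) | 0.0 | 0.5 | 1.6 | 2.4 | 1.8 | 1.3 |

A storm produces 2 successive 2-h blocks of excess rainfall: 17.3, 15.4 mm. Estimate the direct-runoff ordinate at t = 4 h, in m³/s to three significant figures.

By discrete convolution, Q_j = Σ (P_i / 10 mm) · U_{j−i}.
At t = 4 h (j=2): Q = (17.3/10)·1.6 + (15.4/10)·0.5 = 3.54 m³/s.

Q ≈ 3.54 m³/s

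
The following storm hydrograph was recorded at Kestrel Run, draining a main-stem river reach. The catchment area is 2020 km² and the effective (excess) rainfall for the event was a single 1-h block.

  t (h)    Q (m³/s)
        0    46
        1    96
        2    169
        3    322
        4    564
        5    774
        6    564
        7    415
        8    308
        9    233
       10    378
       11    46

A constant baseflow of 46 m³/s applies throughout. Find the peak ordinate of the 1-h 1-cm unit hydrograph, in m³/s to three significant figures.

Direct runoff: 0.0, 50.0, 123.0, 276.0, 518.0, 728.0, 518.0, 369.0, 262.0, 187.0, 332.0, 0.0 m³/s; ΣQ_DR = 3363 m³/s, peak = 728.0 m³/s.
Runoff depth d = ΣQ_DR·Δt / A = 3363 × 3600 / (2020 km²) = 5.993 mm.
The 1-cm UH is the DRH scaled by (10 mm)/d, so U_p = 728.0 × 10/5.993 = 1210 m³/s.

U_p ≈ 1210 m³/s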